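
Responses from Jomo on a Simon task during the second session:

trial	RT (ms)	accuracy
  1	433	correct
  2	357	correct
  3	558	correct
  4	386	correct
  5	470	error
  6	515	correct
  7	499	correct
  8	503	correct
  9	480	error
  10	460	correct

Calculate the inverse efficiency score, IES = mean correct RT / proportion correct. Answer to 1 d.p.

579.8 ms

Correct trials (n=8): 433, 357, 558, 386, 515, 499, 503, 460
Mean correct RT = 3711/8 = 463.8750 ms
Proportion correct = 8/10
IES = 463.8750 / (8/10) = 579.844 ms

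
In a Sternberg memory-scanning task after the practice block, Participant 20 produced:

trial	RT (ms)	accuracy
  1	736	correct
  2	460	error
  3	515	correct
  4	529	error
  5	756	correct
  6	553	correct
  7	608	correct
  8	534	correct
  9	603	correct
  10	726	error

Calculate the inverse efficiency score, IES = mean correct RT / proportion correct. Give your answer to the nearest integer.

Correct trials (n=7): 736, 515, 756, 553, 608, 534, 603
Mean correct RT = 4305/7 = 615.0000 ms
Proportion correct = 7/10
IES = 615.0000 / (7/10) = 878.571 ms

879 ms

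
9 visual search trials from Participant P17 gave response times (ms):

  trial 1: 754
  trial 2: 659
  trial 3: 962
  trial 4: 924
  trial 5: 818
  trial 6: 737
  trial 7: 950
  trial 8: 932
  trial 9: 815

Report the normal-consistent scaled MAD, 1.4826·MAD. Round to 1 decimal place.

157.2 ms

Sorted: 659, 737, 754, 815, 818, 924, 932, 950, 962 → median = 818
|x − 818| sorted: 0, 3, 64, 81, 106, 114, 132, 144, 159 → MAD = 106
Robust SD ≈ 1.4826 × 106 = 157.156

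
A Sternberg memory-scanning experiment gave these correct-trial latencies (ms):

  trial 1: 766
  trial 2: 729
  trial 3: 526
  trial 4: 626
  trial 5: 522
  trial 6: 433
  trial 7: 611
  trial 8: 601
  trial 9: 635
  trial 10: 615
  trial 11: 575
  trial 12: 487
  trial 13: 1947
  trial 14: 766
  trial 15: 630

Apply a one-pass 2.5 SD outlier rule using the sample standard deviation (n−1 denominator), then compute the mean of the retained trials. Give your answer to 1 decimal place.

n = 15, ΣRT = 10469, M = 697.933
Σ(x−M)² = 1798288.93; s = √(1798288.93/14) = 358.398
Cutoffs: 697.933 ± 2.5·358.398 → [-198.1, 1593.9]
Outside: 1947 → excluded.
Retained (n=14): Σ = 8522, mean = 8522/14 = 608.714

608.7 ms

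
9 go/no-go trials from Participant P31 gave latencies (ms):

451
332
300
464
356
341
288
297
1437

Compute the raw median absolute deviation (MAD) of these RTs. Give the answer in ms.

Sorted: 288, 297, 300, 332, 341, 356, 451, 464, 1437 → median = 341
|x − 341|: 110, 9, 41, 123, 15, 0, 53, 44, 1096
Sorted deviations: 0, 9, 15, 41, 44, 53, 110, 123, 1096 → MAD = 44

44 ms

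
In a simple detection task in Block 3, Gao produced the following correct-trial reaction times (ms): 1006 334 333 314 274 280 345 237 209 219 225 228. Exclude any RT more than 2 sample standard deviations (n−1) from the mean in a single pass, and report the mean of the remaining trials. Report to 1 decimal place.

272.5 ms

n = 12, ΣRT = 4004, M = 333.667
Σ(x−M)² = 519996.67; s = √(519996.67/11) = 217.422
Cutoffs: 333.667 ± 2·217.422 → [-101.2, 768.5]
Outside: 1006 → excluded.
Retained (n=11): Σ = 2998, mean = 2998/11 = 272.545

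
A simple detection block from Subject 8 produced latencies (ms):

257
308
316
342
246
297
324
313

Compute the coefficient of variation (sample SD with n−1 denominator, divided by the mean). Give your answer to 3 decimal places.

n = 8, Σ = 2403, M = 300.3750
Σ(x−M)² = 7601.875; s = √(7601.875/7) = 32.9542
CV = 32.9542 / 300.3750 = 0.10971

0.110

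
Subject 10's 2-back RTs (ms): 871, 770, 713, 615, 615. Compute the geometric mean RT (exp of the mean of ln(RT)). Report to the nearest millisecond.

710 ms

ln(RT): 6.7696, 6.6464, 6.5695, 6.4216, 6.4216
Mean ln(RT) = 32.8288/5 = 6.56575
Geometric mean = exp(6.56575) = 710.35 ms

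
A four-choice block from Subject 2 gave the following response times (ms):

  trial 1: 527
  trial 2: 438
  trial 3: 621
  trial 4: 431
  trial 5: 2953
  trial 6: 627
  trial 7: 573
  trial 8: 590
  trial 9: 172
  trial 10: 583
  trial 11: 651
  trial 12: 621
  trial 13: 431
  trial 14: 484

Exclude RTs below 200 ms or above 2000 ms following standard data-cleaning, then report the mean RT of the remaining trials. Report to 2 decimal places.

Excluded: 172, 2953
Retained (n=12): Σ = 6577
Mean = 6577/12 = 548.0833

548.08 ms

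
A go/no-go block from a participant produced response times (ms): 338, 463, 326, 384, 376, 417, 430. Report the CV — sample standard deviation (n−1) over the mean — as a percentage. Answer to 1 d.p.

n = 7, Σ = 2734, M = 390.5714
Σ(x−M)² = 14687.714; s = √(14687.714/6) = 49.4768
CV = 49.4768 / 390.5714 = 0.12668 = 12.668%

12.7%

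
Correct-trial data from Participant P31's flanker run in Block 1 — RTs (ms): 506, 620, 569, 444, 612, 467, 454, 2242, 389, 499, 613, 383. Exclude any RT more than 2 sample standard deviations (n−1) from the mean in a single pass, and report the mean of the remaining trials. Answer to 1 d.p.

505.1 ms

n = 12, ΣRT = 7798, M = 649.833
Σ(x−M)² = 2842025.67; s = √(2842025.67/11) = 508.297
Cutoffs: 649.833 ± 2·508.297 → [-366.8, 1666.4]
Outside: 2242 → excluded.
Retained (n=11): Σ = 5556, mean = 5556/11 = 505.091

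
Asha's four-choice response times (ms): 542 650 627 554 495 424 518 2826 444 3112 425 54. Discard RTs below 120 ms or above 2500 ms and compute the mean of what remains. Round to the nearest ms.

520 ms

Excluded: 54, 2826, 3112
Retained (n=9): Σ = 4679
Mean = 4679/9 = 519.8889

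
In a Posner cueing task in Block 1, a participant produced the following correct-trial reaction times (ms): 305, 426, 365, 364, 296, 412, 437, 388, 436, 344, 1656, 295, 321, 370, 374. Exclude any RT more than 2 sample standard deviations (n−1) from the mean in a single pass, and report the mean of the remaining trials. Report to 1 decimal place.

n = 15, ΣRT = 6789, M = 452.600
Σ(x−M)² = 1584003.60; s = √(1584003.60/14) = 336.368
Cutoffs: 452.600 ± 2·336.368 → [-220.1, 1125.3]
Outside: 1656 → excluded.
Retained (n=14): Σ = 5133, mean = 5133/14 = 366.643

366.6 ms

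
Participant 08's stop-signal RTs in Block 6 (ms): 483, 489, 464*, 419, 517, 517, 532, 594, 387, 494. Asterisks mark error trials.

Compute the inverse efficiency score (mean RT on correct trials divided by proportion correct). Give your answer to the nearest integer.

Correct trials (n=9): 483, 489, 419, 517, 517, 532, 594, 387, 494
Mean correct RT = 4432/9 = 492.4444 ms
Proportion correct = 9/10
IES = 492.4444 / (9/10) = 547.160 ms

547 ms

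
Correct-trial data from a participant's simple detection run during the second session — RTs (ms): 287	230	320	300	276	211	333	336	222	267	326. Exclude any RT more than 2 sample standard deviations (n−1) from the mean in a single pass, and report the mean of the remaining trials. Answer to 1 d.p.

n = 11, ΣRT = 3108, M = 282.545
Σ(x−M)² = 20848.73; s = √(20848.73/10) = 45.660
Cutoffs: 282.545 ± 2·45.660 → [191.2, 373.9]
No RTs fall outside the cutoffs; all 11 retained. Mean = 3108/11 = 282.545

282.5 ms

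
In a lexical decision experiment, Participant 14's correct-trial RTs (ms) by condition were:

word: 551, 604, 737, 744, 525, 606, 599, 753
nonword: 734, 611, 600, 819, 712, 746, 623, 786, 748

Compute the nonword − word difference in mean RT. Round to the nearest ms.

M(word) = 5119/8 = 639.875
M(nonword) = 6379/9 = 708.778
Difference = 708.778 − 639.875 = 68.903 ms

69 ms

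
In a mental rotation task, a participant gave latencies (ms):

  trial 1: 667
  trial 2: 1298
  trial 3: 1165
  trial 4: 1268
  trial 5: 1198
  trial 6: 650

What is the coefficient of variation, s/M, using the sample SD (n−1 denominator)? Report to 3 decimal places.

n = 6, Σ = 6246, M = 1041.0000
Σ(x−M)² = 450360.000; s = √(450360.000/5) = 300.1200
CV = 300.1200 / 1041.0000 = 0.28830

0.288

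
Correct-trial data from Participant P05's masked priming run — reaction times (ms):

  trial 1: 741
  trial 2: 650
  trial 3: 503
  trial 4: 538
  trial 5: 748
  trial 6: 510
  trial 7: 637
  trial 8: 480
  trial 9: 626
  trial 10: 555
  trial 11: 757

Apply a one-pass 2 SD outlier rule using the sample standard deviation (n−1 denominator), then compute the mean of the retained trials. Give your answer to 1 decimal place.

n = 11, ΣRT = 6745, M = 613.182
Σ(x−M)² = 106845.64; s = √(106845.64/10) = 103.366
Cutoffs: 613.182 ± 2·103.366 → [406.4, 819.9]
No RTs fall outside the cutoffs; all 11 retained. Mean = 6745/11 = 613.182

613.2 ms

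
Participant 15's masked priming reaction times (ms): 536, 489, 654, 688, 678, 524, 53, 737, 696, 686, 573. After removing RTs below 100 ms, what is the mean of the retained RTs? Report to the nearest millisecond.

Excluded: 53
Retained (n=10): Σ = 6261
Mean = 6261/10 = 626.1000

626 ms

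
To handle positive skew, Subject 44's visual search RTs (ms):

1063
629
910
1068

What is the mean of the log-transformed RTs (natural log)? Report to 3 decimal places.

6.800

ln(RT): 6.9689, 6.4441, 6.8134, 6.9735
Σ ln(RT) = 27.2000
Mean = 27.2000/4 = 6.79999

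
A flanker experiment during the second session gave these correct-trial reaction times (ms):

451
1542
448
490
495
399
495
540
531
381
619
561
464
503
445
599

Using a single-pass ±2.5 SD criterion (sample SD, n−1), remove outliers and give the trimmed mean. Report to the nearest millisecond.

n = 16, ΣRT = 8963, M = 560.188
Σ(x−M)² = 1091994.44; s = √(1091994.44/15) = 269.814
Cutoffs: 560.188 ± 2.5·269.814 → [-114.3, 1234.7]
Outside: 1542 → excluded.
Retained (n=15): Σ = 7421, mean = 7421/15 = 494.733

495 ms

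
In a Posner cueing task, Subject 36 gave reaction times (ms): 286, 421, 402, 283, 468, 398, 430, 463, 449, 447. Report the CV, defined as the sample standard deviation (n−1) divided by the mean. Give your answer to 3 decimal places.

n = 10, Σ = 4047, M = 404.7000
Σ(x−M)² = 41016.100; s = √(41016.100/9) = 67.5081
CV = 67.5081 / 404.7000 = 0.16681

0.167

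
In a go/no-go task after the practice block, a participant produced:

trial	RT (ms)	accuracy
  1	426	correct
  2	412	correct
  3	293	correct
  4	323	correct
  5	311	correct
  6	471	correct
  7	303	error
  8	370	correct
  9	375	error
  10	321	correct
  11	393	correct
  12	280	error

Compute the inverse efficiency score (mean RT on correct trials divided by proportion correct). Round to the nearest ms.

Correct trials (n=9): 426, 412, 293, 323, 311, 471, 370, 321, 393
Mean correct RT = 3320/9 = 368.8889 ms
Proportion correct = 9/12
IES = 368.8889 / (9/12) = 491.852 ms

492 ms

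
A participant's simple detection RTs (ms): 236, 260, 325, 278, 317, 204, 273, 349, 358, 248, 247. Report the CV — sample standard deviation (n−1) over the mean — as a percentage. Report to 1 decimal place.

17.6%

n = 11, Σ = 3095, M = 281.3636
Σ(x−M)² = 24496.545; s = √(24496.545/10) = 49.4940
CV = 49.4940 / 281.3636 = 0.17591 = 17.591%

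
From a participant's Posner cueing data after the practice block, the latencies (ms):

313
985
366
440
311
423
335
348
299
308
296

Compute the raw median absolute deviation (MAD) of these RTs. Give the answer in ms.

31 ms

Sorted: 296, 299, 308, 311, 313, 335, 348, 366, 423, 440, 985 → median = 335
|x − 335|: 22, 650, 31, 105, 24, 88, 0, 13, 36, 27, 39
Sorted deviations: 0, 13, 22, 24, 27, 31, 36, 39, 88, 105, 650 → MAD = 31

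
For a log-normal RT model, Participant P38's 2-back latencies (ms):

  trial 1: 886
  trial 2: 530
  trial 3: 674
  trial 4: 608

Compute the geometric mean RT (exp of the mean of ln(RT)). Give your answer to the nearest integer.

ln(RT): 6.7867, 6.2729, 6.5132, 6.4102
Mean ln(RT) = 25.9830/4 = 6.49575
Geometric mean = exp(6.49575) = 662.32 ms

662 ms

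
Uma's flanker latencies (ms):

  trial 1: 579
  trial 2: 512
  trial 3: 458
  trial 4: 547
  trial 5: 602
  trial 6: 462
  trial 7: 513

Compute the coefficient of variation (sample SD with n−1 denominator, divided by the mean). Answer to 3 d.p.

0.105

n = 7, Σ = 3673, M = 524.7143
Σ(x−M)² = 18099.429; s = √(18099.429/6) = 54.9233
CV = 54.9233 / 524.7143 = 0.10467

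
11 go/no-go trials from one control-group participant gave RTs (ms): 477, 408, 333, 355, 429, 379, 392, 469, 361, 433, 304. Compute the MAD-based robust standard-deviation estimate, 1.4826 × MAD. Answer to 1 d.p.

Sorted: 304, 333, 355, 361, 379, 392, 408, 429, 433, 469, 477 → median = 392
|x − 392| sorted: 0, 13, 16, 31, 37, 37, 41, 59, 77, 85, 88 → MAD = 37
Robust SD ≈ 1.4826 × 37 = 54.856

54.9 ms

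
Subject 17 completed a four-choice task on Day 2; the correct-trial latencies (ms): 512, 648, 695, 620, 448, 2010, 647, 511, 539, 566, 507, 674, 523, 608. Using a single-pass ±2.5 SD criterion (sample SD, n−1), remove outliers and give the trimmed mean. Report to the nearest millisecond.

n = 14, ΣRT = 9508, M = 679.143
Σ(x−M)² = 1978111.71; s = √(1978111.71/13) = 390.080
Cutoffs: 679.143 ± 2.5·390.080 → [-296.1, 1654.3]
Outside: 2010 → excluded.
Retained (n=13): Σ = 7498, mean = 7498/13 = 576.769

577 ms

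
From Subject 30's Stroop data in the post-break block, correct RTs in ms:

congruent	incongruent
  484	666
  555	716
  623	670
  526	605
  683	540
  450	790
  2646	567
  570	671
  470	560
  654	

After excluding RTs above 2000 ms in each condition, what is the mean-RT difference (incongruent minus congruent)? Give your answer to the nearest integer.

86 ms

congruent: exclude 2646
M(congruent) = 5015/9 = 557.222
M(incongruent) = 5785/9 = 642.778
Difference = 642.778 − 557.222 = 85.556 ms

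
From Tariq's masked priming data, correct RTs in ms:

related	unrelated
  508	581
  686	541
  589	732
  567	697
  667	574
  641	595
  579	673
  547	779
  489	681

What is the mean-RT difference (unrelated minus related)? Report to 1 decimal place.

64.4 ms

M(related) = 5273/9 = 585.889
M(unrelated) = 5853/9 = 650.333
Difference = 650.333 − 585.889 = 64.444 ms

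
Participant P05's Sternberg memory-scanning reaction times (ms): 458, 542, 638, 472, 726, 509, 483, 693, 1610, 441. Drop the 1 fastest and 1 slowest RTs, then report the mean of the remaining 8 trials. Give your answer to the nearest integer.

565 ms

Sorted: 441, 458, 472, 483, 509, 542, 638, 693, 726, 1610
Drop lowest 1 (441) and highest 1 (1610)
Remaining (n=8): Σ = 4521, mean = 4521/8 = 565.125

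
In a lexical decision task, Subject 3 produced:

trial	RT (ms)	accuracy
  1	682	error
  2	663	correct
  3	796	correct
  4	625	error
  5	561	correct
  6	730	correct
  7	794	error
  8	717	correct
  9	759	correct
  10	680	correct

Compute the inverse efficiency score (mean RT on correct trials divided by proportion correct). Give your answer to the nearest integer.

1001 ms

Correct trials (n=7): 663, 796, 561, 730, 717, 759, 680
Mean correct RT = 4906/7 = 700.8571 ms
Proportion correct = 7/10
IES = 700.8571 / (7/10) = 1001.224 ms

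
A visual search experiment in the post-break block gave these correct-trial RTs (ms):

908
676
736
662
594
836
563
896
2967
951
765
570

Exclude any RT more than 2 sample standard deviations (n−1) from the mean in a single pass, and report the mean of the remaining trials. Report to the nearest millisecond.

n = 12, ΣRT = 11124, M = 927.000
Σ(x−M)² = 4738564.00; s = √(4738564.00/11) = 656.337
Cutoffs: 927.000 ± 2·656.337 → [-385.7, 2239.7]
Outside: 2967 → excluded.
Retained (n=11): Σ = 8157, mean = 8157/11 = 741.545

742 ms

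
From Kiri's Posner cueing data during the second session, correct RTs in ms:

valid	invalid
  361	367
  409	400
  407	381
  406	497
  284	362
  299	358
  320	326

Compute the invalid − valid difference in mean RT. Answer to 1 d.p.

29.3 ms

M(valid) = 2486/7 = 355.143
M(invalid) = 2691/7 = 384.429
Difference = 384.429 − 355.143 = 29.286 ms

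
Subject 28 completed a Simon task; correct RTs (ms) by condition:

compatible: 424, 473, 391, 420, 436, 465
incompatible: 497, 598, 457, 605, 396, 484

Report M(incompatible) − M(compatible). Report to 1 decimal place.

M(compatible) = 2609/6 = 434.833
M(incompatible) = 3037/6 = 506.167
Difference = 506.167 − 434.833 = 71.333 ms

71.3 ms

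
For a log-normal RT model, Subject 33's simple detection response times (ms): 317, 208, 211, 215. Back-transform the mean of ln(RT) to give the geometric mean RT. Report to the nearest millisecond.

ln(RT): 5.7589, 5.3375, 5.3519, 5.3706
Mean ln(RT) = 21.8189/4 = 5.45473
Geometric mean = exp(5.45473) = 233.86 ms

234 ms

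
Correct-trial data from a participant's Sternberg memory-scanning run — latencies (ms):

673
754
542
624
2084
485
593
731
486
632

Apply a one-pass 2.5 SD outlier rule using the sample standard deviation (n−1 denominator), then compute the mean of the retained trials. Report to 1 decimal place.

n = 10, ΣRT = 7604, M = 760.400
Σ(x−M)² = 2022414.40; s = √(2022414.40/9) = 474.039
Cutoffs: 760.400 ± 2.5·474.039 → [-424.7, 1945.5]
Outside: 2084 → excluded.
Retained (n=9): Σ = 5520, mean = 5520/9 = 613.333

613.3 ms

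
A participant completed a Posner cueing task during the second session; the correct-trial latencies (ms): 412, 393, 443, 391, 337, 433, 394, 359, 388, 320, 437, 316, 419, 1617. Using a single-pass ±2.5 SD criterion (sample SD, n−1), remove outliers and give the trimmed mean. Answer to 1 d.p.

387.8 ms

n = 14, ΣRT = 6659, M = 475.643
Σ(x−M)² = 1425211.21; s = √(1425211.21/13) = 331.107
Cutoffs: 475.643 ± 2.5·331.107 → [-352.1, 1303.4]
Outside: 1617 → excluded.
Retained (n=13): Σ = 5042, mean = 5042/13 = 387.846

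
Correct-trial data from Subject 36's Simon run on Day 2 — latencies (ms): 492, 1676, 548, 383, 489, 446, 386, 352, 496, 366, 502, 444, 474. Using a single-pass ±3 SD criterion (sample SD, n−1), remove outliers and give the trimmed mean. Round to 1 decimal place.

448.2 ms

n = 13, ΣRT = 7054, M = 542.615
Σ(x−M)² = 1435149.08; s = √(1435149.08/12) = 345.826
Cutoffs: 542.615 ± 3·345.826 → [-494.9, 1580.1]
Outside: 1676 → excluded.
Retained (n=12): Σ = 5378, mean = 5378/12 = 448.167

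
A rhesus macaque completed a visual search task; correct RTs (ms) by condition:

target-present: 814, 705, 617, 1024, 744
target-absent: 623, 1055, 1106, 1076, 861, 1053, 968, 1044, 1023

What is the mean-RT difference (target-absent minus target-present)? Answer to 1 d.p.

198.0 ms

M(target-present) = 3904/5 = 780.800
M(target-absent) = 8809/9 = 978.778
Difference = 978.778 − 780.800 = 197.978 ms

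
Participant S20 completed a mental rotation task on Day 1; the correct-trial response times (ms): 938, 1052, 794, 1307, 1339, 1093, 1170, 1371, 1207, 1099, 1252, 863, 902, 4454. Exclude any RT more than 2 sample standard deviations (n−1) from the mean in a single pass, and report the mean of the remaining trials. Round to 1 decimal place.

1106.7 ms

n = 14, ΣRT = 18841, M = 1345.786
Σ(x−M)² = 10834038.36; s = √(10834038.36/13) = 912.901
Cutoffs: 1345.786 ± 2·912.901 → [-480.0, 3171.6]
Outside: 4454 → excluded.
Retained (n=13): Σ = 14387, mean = 14387/13 = 1106.692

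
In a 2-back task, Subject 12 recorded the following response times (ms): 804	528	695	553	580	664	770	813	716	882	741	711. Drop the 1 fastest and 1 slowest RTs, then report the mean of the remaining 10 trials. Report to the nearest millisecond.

705 ms

Sorted: 528, 553, 580, 664, 695, 711, 716, 741, 770, 804, 813, 882
Drop lowest 1 (528) and highest 1 (882)
Remaining (n=10): Σ = 7047, mean = 7047/10 = 704.700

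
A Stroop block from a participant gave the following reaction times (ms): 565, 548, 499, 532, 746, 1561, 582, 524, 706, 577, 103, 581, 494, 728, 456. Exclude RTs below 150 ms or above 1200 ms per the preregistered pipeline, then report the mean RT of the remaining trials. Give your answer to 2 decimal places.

579.85 ms

Excluded: 103, 1561
Retained (n=13): Σ = 7538
Mean = 7538/13 = 579.8462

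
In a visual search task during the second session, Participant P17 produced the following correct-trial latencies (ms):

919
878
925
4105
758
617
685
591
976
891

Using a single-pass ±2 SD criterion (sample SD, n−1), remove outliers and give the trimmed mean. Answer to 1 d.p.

804.4 ms

n = 10, ΣRT = 11345, M = 1134.500
Σ(x−M)² = 9971408.50; s = √(9971408.50/9) = 1052.585
Cutoffs: 1134.500 ± 2·1052.585 → [-970.7, 3239.7]
Outside: 4105 → excluded.
Retained (n=9): Σ = 7240, mean = 7240/9 = 804.444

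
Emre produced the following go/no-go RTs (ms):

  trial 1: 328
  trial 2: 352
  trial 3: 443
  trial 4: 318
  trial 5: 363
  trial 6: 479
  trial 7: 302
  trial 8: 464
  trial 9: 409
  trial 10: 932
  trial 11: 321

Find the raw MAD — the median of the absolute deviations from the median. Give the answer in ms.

Sorted: 302, 318, 321, 328, 352, 363, 409, 443, 464, 479, 932 → median = 363
|x − 363|: 35, 11, 80, 45, 0, 116, 61, 101, 46, 569, 42
Sorted deviations: 0, 11, 35, 42, 45, 46, 61, 80, 101, 116, 569 → MAD = 46

46 ms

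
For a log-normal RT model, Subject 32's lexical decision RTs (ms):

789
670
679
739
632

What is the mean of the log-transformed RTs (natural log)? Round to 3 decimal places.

ln(RT): 6.6708, 6.5073, 6.5206, 6.6053, 6.4489
Σ ln(RT) = 32.7529
Mean = 32.7529/5 = 6.55057

6.551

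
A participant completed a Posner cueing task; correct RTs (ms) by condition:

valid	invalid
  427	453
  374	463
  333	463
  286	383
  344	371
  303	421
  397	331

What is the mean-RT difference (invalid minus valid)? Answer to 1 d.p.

60.1 ms

M(valid) = 2464/7 = 352.000
M(invalid) = 2885/7 = 412.143
Difference = 412.143 − 352.000 = 60.143 ms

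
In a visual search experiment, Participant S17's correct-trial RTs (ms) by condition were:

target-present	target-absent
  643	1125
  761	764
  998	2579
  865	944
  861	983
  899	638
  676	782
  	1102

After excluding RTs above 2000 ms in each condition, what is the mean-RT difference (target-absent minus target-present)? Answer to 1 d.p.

90.7 ms

target-absent: exclude 2579
M(target-present) = 5703/7 = 814.714
M(target-absent) = 6338/7 = 905.429
Difference = 905.429 − 814.714 = 90.714 ms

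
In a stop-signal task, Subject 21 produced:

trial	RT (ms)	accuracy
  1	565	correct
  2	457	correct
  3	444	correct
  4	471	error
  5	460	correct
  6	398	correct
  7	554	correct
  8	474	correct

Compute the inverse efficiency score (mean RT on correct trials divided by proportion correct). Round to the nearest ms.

Correct trials (n=7): 565, 457, 444, 460, 398, 554, 474
Mean correct RT = 3352/7 = 478.8571 ms
Proportion correct = 7/8
IES = 478.8571 / (7/8) = 547.265 ms

547 ms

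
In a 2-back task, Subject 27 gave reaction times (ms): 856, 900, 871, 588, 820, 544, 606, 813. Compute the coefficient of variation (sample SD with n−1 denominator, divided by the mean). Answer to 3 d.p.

0.193

n = 8, Σ = 5998, M = 749.7500
Σ(x−M)² = 146661.500; s = √(146661.500/7) = 144.7468
CV = 144.7468 / 749.7500 = 0.19306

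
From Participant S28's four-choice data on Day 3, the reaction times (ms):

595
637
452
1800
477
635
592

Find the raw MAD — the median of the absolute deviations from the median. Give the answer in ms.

42 ms

Sorted: 452, 477, 592, 595, 635, 637, 1800 → median = 595
|x − 595|: 0, 42, 143, 1205, 118, 40, 3
Sorted deviations: 0, 3, 40, 42, 118, 143, 1205 → MAD = 42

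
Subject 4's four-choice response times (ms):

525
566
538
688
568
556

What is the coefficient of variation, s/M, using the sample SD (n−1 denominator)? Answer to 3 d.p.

n = 6, Σ = 3441, M = 573.5000
Σ(x−M)² = 17115.500; s = √(17115.500/5) = 58.5073
CV = 58.5073 / 573.5000 = 0.10202

0.102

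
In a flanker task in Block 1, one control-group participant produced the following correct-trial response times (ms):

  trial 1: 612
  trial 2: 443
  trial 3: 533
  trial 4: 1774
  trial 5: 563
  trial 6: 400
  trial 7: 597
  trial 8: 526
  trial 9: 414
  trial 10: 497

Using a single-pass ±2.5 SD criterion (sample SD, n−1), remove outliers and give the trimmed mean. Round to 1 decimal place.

n = 10, ΣRT = 6359, M = 635.900
Σ(x−M)² = 1486728.90; s = √(1486728.90/9) = 406.438
Cutoffs: 635.900 ± 2.5·406.438 → [-380.2, 1652.0]
Outside: 1774 → excluded.
Retained (n=9): Σ = 4585, mean = 4585/9 = 509.444

509.4 ms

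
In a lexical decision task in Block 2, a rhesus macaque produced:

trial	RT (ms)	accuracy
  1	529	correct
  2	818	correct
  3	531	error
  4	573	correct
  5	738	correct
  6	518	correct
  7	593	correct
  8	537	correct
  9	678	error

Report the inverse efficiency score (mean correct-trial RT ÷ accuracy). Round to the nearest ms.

Correct trials (n=7): 529, 818, 573, 738, 518, 593, 537
Mean correct RT = 4306/7 = 615.1429 ms
Proportion correct = 7/9
IES = 615.1429 / (7/9) = 790.898 ms

791 ms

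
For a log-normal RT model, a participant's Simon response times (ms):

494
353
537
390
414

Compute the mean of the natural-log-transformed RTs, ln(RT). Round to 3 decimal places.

ln(RT): 6.2025, 5.8665, 6.2860, 5.9661, 6.0259
Σ ln(RT) = 30.3470
Mean = 30.3470/5 = 6.06940

6.069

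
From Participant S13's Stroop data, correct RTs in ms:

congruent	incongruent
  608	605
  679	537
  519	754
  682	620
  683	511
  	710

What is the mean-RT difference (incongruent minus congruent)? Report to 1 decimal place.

M(congruent) = 3171/5 = 634.200
M(incongruent) = 3737/6 = 622.833
Difference = 622.833 − 634.200 = -11.367 ms

-11.4 ms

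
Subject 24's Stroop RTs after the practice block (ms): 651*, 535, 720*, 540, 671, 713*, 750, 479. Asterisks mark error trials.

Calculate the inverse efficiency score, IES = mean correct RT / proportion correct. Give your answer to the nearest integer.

Correct trials (n=5): 535, 540, 671, 750, 479
Mean correct RT = 2975/5 = 595.0000 ms
Proportion correct = 5/8
IES = 595.0000 / (5/8) = 952.000 ms

952 ms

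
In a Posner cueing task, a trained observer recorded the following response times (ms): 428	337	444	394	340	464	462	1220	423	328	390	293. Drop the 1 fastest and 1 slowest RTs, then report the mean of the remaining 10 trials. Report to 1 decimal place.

Sorted: 293, 328, 337, 340, 390, 394, 423, 428, 444, 462, 464, 1220
Drop lowest 1 (293) and highest 1 (1220)
Remaining (n=10): Σ = 4010, mean = 4010/10 = 401.000

401.0 ms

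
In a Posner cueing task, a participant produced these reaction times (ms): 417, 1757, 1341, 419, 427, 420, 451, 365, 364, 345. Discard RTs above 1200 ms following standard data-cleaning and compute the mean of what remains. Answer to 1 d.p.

Excluded: 1341, 1757
Retained (n=8): Σ = 3208
Mean = 3208/8 = 401.0000

401.0 ms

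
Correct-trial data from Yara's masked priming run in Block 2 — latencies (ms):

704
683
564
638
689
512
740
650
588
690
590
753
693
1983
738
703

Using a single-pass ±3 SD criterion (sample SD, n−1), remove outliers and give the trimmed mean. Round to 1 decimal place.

662.3 ms

n = 16, ΣRT = 11918, M = 744.875
Σ(x−M)² = 1705133.75; s = √(1705133.75/15) = 337.158
Cutoffs: 744.875 ± 3·337.158 → [-266.6, 1756.3]
Outside: 1983 → excluded.
Retained (n=15): Σ = 9935, mean = 9935/15 = 662.333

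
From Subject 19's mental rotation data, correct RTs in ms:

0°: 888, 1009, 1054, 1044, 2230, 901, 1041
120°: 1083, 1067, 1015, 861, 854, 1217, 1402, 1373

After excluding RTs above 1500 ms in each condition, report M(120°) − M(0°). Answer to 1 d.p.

119.5 ms

0°: exclude 2230
M(0°) = 5937/6 = 989.500
M(120°) = 8872/8 = 1109.000
Difference = 1109.000 − 989.500 = 119.500 ms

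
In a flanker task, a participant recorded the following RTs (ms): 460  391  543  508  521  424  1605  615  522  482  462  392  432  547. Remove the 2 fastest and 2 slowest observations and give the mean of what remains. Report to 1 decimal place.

490.1 ms

Sorted: 391, 392, 424, 432, 460, 462, 482, 508, 521, 522, 543, 547, 615, 1605
Drop lowest 2 (391, 392) and highest 2 (615, 1605)
Remaining (n=10): Σ = 4901, mean = 4901/10 = 490.100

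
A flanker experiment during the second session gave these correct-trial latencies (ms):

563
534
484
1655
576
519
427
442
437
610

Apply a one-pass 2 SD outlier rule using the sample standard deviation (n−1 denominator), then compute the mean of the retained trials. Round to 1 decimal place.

510.2 ms

n = 10, ΣRT = 6247, M = 624.700
Σ(x−M)² = 1214804.10; s = √(1214804.10/9) = 367.394
Cutoffs: 624.700 ± 2·367.394 → [-110.1, 1359.5]
Outside: 1655 → excluded.
Retained (n=9): Σ = 4592, mean = 4592/9 = 510.222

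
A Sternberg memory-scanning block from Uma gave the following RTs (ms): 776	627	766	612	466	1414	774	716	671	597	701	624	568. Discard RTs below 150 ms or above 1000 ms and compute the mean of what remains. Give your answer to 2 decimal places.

Excluded: 1414
Retained (n=12): Σ = 7898
Mean = 7898/12 = 658.1667

658.17 ms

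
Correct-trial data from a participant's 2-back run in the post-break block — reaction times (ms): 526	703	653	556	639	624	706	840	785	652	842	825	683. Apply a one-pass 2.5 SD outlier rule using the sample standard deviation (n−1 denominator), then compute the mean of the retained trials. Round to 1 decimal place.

694.9 ms

n = 13, ΣRT = 9034, M = 694.923
Σ(x−M)² = 127634.92; s = √(127634.92/12) = 103.132
Cutoffs: 694.923 ± 2.5·103.132 → [437.1, 952.8]
No RTs fall outside the cutoffs; all 13 retained. Mean = 9034/13 = 694.923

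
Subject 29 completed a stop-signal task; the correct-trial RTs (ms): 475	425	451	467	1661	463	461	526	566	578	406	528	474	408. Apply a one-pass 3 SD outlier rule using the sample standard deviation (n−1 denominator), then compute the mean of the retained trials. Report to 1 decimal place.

n = 14, ΣRT = 7889, M = 563.500
Σ(x−M)² = 1333975.50; s = √(1333975.50/13) = 320.333
Cutoffs: 563.500 ± 3·320.333 → [-397.5, 1524.5]
Outside: 1661 → excluded.
Retained (n=13): Σ = 6228, mean = 6228/13 = 479.077

479.1 ms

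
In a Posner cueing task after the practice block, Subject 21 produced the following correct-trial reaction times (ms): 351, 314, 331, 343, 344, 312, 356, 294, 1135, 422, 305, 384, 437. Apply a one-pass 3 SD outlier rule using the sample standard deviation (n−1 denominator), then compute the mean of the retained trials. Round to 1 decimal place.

n = 13, ΣRT = 5328, M = 409.846
Σ(x−M)² = 591957.69; s = √(591957.69/12) = 222.103
Cutoffs: 409.846 ± 3·222.103 → [-256.5, 1076.2]
Outside: 1135 → excluded.
Retained (n=12): Σ = 4193, mean = 4193/12 = 349.417

349.4 ms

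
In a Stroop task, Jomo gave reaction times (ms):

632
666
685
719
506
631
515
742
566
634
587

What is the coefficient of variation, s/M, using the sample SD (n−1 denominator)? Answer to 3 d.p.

n = 11, Σ = 6883, M = 625.7273
Σ(x−M)² = 59152.182; s = √(59152.182/10) = 76.9105
CV = 76.9105 / 625.7273 = 0.12291

0.123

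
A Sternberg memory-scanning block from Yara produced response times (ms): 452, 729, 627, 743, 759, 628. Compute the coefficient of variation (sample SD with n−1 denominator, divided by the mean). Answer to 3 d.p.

0.176

n = 6, Σ = 3938, M = 656.3333
Σ(x−M)² = 66747.333; s = √(66747.333/5) = 115.5399
CV = 115.5399 / 656.3333 = 0.17604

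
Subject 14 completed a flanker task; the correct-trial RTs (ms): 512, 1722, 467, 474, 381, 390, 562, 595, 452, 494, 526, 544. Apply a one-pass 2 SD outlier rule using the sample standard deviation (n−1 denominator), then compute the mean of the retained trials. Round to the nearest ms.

491 ms

n = 12, ΣRT = 7119, M = 593.250
Σ(x−M)² = 1434928.25; s = √(1434928.25/11) = 361.176
Cutoffs: 593.250 ± 2·361.176 → [-129.1, 1315.6]
Outside: 1722 → excluded.
Retained (n=11): Σ = 5397, mean = 5397/11 = 490.636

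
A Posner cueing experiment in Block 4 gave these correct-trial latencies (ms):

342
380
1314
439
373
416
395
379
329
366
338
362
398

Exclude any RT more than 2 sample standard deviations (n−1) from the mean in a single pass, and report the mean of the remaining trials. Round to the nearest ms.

n = 13, ΣRT = 5831, M = 448.538
Σ(x−M)² = 822993.23; s = √(822993.23/12) = 261.883
Cutoffs: 448.538 ± 2·261.883 → [-75.2, 972.3]
Outside: 1314 → excluded.
Retained (n=12): Σ = 4517, mean = 4517/12 = 376.417

376 ms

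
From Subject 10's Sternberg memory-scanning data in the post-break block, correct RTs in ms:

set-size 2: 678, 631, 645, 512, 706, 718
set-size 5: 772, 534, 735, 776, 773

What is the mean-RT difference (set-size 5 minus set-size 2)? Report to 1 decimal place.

M(set-size 2) = 3890/6 = 648.333
M(set-size 5) = 3590/5 = 718.000
Difference = 718.000 − 648.333 = 69.667 ms

69.7 ms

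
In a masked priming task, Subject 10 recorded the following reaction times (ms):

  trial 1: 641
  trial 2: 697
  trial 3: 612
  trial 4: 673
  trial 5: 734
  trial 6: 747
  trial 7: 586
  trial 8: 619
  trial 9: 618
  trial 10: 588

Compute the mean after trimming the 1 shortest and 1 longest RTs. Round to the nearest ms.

Sorted: 586, 588, 612, 618, 619, 641, 673, 697, 734, 747
Drop lowest 1 (586) and highest 1 (747)
Remaining (n=8): Σ = 5182, mean = 5182/8 = 647.750

648 ms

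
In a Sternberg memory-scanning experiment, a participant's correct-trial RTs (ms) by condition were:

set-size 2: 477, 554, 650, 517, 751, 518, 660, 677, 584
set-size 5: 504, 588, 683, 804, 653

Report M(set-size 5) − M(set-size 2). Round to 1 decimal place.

47.7 ms

M(set-size 2) = 5388/9 = 598.667
M(set-size 5) = 3232/5 = 646.400
Difference = 646.400 − 598.667 = 47.733 ms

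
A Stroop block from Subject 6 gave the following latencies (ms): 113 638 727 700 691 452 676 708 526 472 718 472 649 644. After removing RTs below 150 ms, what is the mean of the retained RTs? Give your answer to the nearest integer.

Excluded: 113
Retained (n=13): Σ = 8073
Mean = 8073/13 = 621.0000

621 ms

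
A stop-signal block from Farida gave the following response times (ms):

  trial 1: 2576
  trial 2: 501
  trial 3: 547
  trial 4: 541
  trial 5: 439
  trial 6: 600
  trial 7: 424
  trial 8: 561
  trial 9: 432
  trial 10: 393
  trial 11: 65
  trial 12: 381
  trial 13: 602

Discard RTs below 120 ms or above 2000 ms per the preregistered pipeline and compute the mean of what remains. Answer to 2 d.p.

492.82 ms

Excluded: 65, 2576
Retained (n=11): Σ = 5421
Mean = 5421/11 = 492.8182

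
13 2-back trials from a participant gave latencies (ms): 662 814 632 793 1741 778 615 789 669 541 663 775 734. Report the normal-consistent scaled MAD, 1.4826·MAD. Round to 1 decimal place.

Sorted: 541, 615, 632, 662, 663, 669, 734, 775, 778, 789, 793, 814, 1741 → median = 734
|x − 734| sorted: 0, 41, 44, 55, 59, 65, 71, 72, 80, 102, 119, 193, 1007 → MAD = 71
Robust SD ≈ 1.4826 × 71 = 105.265

105.3 ms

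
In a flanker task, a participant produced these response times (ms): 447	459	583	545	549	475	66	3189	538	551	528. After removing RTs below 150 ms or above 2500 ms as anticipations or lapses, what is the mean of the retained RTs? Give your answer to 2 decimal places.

519.44 ms

Excluded: 66, 3189
Retained (n=9): Σ = 4675
Mean = 4675/9 = 519.4444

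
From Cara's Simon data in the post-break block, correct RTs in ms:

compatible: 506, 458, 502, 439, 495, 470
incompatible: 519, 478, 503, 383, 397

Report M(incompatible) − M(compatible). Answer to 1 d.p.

-22.3 ms

M(compatible) = 2870/6 = 478.333
M(incompatible) = 2280/5 = 456.000
Difference = 456.000 − 478.333 = -22.333 ms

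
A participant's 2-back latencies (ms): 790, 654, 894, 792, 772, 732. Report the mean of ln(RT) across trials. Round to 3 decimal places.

6.645

ln(RT): 6.6720, 6.4831, 6.7957, 6.6746, 6.6490, 6.5958
Σ ln(RT) = 39.8702
Mean = 39.8702/6 = 6.64503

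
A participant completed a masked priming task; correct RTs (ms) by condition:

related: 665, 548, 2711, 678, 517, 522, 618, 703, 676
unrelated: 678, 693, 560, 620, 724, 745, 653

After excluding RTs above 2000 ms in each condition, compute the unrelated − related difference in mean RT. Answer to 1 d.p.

51.7 ms

related: exclude 2711
M(related) = 4927/8 = 615.875
M(unrelated) = 4673/7 = 667.571
Difference = 667.571 − 615.875 = 51.696 ms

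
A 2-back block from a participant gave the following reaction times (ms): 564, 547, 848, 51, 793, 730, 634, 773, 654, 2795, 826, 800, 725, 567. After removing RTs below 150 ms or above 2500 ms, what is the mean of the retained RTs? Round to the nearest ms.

705 ms

Excluded: 51, 2795
Retained (n=12): Σ = 8461
Mean = 8461/12 = 705.0833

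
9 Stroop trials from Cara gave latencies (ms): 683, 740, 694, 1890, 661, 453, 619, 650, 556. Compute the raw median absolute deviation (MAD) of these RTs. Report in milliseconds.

Sorted: 453, 556, 619, 650, 661, 683, 694, 740, 1890 → median = 661
|x − 661|: 22, 79, 33, 1229, 0, 208, 42, 11, 105
Sorted deviations: 0, 11, 22, 33, 42, 79, 105, 208, 1229 → MAD = 42

42 ms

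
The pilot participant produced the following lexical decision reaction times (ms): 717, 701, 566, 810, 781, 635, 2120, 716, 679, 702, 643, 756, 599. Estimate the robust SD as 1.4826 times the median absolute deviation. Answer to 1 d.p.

87.5 ms

Sorted: 566, 599, 635, 643, 679, 701, 702, 716, 717, 756, 781, 810, 2120 → median = 702
|x − 702| sorted: 0, 1, 14, 15, 23, 54, 59, 67, 79, 103, 108, 136, 1418 → MAD = 59
Robust SD ≈ 1.4826 × 59 = 87.473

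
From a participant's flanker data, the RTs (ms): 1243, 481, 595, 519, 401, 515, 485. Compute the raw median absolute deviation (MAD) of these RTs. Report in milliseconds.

34 ms

Sorted: 401, 481, 485, 515, 519, 595, 1243 → median = 515
|x − 515|: 728, 34, 80, 4, 114, 0, 30
Sorted deviations: 0, 4, 30, 34, 80, 114, 728 → MAD = 34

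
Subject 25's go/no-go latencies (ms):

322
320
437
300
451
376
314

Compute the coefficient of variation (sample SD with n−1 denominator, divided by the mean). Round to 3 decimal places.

n = 7, Σ = 2520, M = 360.0000
Σ(x−M)² = 23226.000; s = √(23226.000/6) = 62.2174
CV = 62.2174 / 360.0000 = 0.17283

0.173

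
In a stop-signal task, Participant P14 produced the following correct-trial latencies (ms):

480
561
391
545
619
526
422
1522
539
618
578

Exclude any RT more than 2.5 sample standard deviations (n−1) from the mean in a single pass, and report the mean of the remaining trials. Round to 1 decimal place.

n = 11, ΣRT = 6801, M = 618.273
Σ(x−M)² = 951088.18; s = √(951088.18/10) = 308.397
Cutoffs: 618.273 ± 2.5·308.397 → [-152.7, 1389.3]
Outside: 1522 → excluded.
Retained (n=10): Σ = 5279, mean = 5279/10 = 527.900

527.9 ms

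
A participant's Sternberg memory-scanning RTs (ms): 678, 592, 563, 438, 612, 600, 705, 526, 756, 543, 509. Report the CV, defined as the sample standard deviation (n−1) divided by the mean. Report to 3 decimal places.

n = 11, Σ = 6522, M = 592.9091
Σ(x−M)² = 85718.909; s = √(85718.909/10) = 92.5845
CV = 92.5845 / 592.9091 = 0.15615

0.156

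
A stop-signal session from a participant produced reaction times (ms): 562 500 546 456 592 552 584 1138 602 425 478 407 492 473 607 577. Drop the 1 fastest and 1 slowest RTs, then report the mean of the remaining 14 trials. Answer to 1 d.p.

531.9 ms

Sorted: 407, 425, 456, 473, 478, 492, 500, 546, 552, 562, 577, 584, 592, 602, 607, 1138
Drop lowest 1 (407) and highest 1 (1138)
Remaining (n=14): Σ = 7446, mean = 7446/14 = 531.857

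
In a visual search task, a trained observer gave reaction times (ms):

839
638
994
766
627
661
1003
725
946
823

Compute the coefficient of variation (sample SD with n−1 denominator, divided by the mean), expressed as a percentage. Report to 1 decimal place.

n = 10, Σ = 8022, M = 802.2000
Σ(x−M)² = 184437.600; s = √(184437.600/9) = 143.1540
CV = 143.1540 / 802.2000 = 0.17845 = 17.845%

17.8%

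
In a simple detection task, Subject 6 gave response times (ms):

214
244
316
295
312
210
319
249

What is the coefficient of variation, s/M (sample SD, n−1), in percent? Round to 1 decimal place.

n = 8, Σ = 2159, M = 269.8750
Σ(x−M)² = 14758.875; s = √(14758.875/7) = 45.9174
CV = 45.9174 / 269.8750 = 0.17014 = 17.014%

17.0%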